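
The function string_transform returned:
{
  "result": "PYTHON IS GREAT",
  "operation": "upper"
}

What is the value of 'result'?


PYTHON IS GREAT


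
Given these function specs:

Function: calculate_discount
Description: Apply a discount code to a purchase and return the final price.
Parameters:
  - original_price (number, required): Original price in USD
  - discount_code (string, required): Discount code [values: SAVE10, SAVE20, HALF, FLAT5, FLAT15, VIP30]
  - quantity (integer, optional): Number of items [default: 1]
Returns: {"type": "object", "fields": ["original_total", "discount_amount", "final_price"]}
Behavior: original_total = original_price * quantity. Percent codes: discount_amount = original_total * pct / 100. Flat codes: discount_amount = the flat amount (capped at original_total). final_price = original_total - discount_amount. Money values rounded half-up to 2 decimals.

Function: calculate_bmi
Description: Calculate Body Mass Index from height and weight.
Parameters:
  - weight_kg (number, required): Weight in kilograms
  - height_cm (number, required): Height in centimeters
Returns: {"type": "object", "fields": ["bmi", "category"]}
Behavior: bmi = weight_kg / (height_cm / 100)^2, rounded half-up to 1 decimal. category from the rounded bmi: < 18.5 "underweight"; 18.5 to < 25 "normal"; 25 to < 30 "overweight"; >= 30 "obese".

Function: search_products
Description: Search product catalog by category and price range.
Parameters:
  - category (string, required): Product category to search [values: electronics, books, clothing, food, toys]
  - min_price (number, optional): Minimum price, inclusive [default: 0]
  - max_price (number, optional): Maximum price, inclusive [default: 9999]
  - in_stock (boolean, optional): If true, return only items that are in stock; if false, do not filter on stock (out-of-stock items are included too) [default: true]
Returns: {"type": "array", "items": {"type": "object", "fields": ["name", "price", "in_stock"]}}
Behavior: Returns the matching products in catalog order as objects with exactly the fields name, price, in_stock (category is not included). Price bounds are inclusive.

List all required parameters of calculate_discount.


Parameters of calculate_discount and their required/optional flag:
  original_price: required
  discount_code: required
  quantity: optional
discount_code, original_price


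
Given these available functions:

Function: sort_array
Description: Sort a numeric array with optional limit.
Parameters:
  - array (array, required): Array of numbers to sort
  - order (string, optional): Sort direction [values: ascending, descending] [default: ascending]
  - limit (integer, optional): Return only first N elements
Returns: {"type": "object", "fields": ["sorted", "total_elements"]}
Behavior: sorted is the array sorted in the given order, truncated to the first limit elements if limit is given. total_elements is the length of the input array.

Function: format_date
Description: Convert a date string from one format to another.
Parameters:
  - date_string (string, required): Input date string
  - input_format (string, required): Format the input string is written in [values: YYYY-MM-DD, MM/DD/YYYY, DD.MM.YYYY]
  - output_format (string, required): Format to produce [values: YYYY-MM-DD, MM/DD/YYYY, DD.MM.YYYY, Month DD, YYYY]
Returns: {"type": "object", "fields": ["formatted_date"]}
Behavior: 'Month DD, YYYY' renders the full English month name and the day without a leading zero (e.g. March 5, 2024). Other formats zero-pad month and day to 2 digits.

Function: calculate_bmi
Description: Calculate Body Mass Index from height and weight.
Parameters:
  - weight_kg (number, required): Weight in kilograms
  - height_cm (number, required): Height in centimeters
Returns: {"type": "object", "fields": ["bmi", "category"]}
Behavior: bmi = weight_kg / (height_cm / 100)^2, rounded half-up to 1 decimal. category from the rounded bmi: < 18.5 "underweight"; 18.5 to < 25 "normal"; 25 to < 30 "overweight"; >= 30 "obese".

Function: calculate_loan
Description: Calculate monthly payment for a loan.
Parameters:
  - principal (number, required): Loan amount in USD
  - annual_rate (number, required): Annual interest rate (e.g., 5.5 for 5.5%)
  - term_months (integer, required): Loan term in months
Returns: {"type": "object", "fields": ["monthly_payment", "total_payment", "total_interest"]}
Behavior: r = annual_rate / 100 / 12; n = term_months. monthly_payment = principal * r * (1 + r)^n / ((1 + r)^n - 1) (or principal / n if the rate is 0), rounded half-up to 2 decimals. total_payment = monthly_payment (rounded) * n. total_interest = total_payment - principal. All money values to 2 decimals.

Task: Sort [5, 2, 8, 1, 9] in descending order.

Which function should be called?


The task needs a function whose description is: Sort a numeric array with optional limit.
sort_array


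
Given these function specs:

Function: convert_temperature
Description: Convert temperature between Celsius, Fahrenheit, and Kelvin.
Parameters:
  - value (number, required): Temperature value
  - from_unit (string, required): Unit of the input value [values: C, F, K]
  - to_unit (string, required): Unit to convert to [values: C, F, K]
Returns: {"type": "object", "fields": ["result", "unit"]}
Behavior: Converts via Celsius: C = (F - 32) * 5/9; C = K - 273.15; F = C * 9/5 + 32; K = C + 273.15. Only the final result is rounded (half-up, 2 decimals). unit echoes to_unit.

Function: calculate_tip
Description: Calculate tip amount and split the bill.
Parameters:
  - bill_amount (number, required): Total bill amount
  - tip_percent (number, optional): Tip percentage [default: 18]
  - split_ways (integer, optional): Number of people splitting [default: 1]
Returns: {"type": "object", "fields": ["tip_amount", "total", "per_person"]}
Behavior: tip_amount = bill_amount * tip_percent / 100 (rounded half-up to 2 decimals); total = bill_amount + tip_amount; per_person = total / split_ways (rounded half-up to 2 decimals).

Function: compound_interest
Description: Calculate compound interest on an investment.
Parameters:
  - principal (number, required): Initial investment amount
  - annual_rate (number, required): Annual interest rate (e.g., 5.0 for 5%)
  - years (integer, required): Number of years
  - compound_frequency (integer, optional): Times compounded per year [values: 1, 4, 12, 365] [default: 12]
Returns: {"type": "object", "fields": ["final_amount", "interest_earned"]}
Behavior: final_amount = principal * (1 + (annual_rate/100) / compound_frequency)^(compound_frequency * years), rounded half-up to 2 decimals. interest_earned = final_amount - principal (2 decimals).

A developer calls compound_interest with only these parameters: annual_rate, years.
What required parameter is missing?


Required parameters: principal, annual_rate, years
Provided: annual_rate, years
Missing: principal
principal


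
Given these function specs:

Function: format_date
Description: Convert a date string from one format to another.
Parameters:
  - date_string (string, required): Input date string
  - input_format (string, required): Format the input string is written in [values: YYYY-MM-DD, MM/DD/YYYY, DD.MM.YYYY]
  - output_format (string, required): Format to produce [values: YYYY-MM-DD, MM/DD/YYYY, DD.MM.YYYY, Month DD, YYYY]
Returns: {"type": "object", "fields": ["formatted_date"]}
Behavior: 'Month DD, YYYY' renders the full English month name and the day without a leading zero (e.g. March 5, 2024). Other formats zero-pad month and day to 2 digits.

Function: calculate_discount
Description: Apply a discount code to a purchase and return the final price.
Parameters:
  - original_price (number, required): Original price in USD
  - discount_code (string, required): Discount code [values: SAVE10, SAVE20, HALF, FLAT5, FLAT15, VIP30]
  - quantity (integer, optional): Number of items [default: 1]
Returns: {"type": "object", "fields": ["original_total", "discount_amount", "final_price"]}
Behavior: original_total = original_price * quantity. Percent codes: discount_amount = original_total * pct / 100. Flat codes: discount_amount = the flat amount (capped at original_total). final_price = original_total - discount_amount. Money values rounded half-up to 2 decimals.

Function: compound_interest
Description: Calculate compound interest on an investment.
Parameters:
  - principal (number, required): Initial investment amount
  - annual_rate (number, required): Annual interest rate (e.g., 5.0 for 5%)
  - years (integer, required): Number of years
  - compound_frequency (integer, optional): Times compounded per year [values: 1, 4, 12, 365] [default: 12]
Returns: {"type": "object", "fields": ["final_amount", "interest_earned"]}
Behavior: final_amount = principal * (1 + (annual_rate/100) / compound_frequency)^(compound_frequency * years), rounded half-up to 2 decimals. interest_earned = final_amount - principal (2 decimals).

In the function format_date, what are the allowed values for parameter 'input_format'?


The format_date spec declares:
  - input_format (string, required): Format the input string is written in [values: YYYY-MM-DD, MM/DD/YYYY, DD.MM.YYYY]
Allowed values:
YYYY-MM-DD, MM/DD/YYYY, DD.MM.YYYY


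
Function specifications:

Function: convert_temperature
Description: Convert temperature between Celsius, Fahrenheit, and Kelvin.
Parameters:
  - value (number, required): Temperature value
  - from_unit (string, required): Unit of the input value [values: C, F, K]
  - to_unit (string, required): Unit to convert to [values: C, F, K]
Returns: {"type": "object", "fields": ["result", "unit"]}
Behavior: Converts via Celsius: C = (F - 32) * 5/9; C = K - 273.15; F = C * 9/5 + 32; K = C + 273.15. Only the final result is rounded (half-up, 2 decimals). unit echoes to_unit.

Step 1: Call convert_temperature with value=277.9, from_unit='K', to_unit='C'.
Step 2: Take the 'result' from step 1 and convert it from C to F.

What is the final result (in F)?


Step 1: convert_temperature(value=277.9, from_unit=K, to_unit=C)
  To C: 277.9 - 273.15 = 4.75
  Target is C: 4.75
  Round to 2 decimals: 4.75
  -> result = 4.75 C
Step 2: convert_temperature(value=4.75, from_unit=C, to_unit=F)
  Input already in C: 4.75
  To F: 4.75 * 9/5 + 32 = 40.55
  Round to 2 decimals: 40.55
  -> result = 40.55 F
40.55 F


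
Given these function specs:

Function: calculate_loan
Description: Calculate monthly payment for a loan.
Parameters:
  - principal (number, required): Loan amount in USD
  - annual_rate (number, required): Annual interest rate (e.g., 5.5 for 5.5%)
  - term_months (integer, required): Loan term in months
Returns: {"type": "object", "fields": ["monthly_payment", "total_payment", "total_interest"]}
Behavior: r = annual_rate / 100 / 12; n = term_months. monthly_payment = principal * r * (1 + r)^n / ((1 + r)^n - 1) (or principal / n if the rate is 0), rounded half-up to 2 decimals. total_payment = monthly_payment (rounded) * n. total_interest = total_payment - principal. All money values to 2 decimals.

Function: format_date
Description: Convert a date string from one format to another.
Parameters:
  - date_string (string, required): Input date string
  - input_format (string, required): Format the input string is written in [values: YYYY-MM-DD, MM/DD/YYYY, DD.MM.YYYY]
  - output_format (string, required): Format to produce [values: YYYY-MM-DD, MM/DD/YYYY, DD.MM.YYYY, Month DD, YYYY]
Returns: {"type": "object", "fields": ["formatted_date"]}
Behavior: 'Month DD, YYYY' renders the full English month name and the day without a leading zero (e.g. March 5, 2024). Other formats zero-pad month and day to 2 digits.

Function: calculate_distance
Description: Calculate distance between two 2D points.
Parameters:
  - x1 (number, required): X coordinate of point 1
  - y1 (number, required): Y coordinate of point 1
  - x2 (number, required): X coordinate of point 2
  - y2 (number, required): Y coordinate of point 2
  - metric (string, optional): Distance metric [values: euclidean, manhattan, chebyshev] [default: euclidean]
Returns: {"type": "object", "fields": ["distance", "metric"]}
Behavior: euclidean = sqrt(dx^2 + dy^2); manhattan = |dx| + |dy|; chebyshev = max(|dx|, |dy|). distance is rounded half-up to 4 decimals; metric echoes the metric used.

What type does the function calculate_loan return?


The calculate_loan spec declares Returns: {"type": "object", "fields": ["monthly_payment", "total_payment", "total_interest"]}
Type:
object


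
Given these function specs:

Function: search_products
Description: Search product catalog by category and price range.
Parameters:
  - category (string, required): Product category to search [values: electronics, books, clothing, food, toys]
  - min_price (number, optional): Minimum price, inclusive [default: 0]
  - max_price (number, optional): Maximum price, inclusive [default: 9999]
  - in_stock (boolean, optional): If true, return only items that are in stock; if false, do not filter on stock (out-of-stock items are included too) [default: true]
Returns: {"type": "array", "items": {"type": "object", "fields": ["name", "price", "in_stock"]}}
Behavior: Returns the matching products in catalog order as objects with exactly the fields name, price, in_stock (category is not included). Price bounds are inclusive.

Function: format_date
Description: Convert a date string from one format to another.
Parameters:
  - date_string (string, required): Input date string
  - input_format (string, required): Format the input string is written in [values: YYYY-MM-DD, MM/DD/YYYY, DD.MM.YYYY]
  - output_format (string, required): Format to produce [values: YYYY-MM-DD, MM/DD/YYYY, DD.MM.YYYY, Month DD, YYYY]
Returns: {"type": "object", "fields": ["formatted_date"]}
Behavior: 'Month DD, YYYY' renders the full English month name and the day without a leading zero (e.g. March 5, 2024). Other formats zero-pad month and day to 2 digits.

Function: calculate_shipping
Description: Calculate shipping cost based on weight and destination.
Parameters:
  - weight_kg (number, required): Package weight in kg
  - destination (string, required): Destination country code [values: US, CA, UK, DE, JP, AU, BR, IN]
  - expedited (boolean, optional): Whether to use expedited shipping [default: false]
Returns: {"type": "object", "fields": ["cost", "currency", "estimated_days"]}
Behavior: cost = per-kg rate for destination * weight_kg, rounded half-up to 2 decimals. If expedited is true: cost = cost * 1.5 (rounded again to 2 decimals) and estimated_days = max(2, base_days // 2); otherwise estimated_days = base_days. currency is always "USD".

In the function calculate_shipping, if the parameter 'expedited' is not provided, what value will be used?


The calculate_shipping spec declares:
  - expedited (boolean, optional): Whether to use expedited shipping [default: false]
Default:
false


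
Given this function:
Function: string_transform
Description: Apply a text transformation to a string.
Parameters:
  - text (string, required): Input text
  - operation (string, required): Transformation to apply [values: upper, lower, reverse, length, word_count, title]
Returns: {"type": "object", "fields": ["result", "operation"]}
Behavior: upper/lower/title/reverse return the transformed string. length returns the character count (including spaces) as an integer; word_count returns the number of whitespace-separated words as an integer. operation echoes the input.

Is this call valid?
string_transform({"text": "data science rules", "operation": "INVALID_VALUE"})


Checking parameter values...
Parameter 'operation' has value 'INVALID_VALUE' not in allowed: upper, lower, reverse, length, word_count, title
Invalid - 'operation' must be one of upper, lower, reverse, length, word_count, title


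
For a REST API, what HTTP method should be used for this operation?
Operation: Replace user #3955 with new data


GET = read, POST = create, PUT = update/replace, DELETE = remove
This operation is an update/replace.
PUT


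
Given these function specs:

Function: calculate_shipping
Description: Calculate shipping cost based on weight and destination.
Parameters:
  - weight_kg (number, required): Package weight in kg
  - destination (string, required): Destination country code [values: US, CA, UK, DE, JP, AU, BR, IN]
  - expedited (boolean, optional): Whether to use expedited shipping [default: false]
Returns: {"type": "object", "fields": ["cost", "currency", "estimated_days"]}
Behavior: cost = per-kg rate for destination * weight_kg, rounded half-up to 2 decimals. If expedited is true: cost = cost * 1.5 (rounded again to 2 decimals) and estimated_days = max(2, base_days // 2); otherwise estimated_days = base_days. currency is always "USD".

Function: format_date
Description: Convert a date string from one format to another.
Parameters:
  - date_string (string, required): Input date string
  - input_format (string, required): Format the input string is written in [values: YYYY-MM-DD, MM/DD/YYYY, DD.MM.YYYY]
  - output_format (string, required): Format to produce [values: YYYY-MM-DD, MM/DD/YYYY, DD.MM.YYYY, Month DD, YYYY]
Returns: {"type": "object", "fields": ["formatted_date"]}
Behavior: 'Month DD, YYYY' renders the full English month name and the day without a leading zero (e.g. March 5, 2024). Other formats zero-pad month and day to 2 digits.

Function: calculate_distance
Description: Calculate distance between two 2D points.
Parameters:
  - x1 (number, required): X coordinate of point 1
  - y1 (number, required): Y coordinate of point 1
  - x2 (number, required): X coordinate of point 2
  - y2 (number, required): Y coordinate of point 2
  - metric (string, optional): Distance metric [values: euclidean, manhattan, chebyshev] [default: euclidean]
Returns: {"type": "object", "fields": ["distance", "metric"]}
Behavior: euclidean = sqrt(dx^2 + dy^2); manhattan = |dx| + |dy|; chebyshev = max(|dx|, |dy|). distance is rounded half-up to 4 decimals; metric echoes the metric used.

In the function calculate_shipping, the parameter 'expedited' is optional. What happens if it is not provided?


The calculate_shipping spec declares:
  - expedited (boolean, optional): Whether to use expedited shipping [default: false]
It defaults to false


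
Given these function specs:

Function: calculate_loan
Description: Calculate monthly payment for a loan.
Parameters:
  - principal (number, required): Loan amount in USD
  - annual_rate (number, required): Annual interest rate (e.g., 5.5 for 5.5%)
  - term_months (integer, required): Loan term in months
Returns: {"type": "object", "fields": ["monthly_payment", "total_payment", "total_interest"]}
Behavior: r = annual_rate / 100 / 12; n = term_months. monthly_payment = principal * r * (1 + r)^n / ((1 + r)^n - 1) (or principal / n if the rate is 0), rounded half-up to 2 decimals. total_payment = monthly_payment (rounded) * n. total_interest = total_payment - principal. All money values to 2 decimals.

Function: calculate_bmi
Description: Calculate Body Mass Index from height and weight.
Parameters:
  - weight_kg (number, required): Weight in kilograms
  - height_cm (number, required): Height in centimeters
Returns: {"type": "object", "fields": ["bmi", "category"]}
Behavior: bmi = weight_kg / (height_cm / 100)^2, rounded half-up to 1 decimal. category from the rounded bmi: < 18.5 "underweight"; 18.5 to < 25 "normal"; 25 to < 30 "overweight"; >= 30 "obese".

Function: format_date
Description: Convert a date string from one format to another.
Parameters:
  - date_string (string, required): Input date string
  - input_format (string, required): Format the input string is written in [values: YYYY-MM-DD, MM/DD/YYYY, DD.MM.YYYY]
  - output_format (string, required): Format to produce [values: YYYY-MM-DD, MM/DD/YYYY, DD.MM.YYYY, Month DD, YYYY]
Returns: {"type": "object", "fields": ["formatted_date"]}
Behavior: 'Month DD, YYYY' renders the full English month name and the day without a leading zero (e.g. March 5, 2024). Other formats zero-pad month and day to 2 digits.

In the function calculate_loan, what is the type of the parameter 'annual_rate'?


The calculate_loan spec declares:
  - annual_rate (number, required): Annual interest rate (e.g., 5.5 for 5.5%)
Type:
number


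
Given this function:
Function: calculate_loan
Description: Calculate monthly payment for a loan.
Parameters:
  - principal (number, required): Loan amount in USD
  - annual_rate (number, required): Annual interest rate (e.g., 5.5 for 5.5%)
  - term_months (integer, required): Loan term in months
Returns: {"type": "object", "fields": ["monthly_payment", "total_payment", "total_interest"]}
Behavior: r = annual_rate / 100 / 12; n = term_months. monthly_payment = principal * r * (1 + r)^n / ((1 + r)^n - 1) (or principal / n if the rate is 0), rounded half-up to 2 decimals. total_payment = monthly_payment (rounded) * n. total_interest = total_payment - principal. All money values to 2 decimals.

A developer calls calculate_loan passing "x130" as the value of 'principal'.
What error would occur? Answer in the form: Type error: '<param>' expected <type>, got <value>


Spec: 'principal' is declared as number; "x130" is a string.
Type error: 'principal' expected number, got "x130"


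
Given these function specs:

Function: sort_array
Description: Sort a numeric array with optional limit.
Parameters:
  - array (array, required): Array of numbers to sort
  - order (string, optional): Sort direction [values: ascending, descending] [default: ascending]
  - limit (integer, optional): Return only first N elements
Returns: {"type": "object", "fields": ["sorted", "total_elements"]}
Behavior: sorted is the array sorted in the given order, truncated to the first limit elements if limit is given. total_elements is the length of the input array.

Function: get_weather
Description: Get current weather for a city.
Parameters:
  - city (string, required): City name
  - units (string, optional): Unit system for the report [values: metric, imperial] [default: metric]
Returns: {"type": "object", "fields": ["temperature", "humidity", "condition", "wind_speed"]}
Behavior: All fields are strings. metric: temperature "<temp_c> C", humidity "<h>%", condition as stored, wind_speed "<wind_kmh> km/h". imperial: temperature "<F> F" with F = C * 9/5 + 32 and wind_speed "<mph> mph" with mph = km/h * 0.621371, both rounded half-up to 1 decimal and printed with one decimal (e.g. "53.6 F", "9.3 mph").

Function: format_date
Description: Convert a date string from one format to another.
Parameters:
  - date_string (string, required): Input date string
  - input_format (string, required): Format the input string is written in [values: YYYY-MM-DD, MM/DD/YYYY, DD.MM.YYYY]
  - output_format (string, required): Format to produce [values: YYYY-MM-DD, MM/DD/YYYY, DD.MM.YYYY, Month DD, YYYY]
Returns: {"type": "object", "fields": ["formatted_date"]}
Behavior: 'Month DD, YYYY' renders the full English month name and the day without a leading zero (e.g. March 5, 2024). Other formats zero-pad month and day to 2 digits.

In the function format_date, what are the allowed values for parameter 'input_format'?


The format_date spec declares:
  - input_format (string, required): Format the input string is written in [values: YYYY-MM-DD, MM/DD/YYYY, DD.MM.YYYY]
Allowed values:
YYYY-MM-DD, MM/DD/YYYY, DD.MM.YYYY


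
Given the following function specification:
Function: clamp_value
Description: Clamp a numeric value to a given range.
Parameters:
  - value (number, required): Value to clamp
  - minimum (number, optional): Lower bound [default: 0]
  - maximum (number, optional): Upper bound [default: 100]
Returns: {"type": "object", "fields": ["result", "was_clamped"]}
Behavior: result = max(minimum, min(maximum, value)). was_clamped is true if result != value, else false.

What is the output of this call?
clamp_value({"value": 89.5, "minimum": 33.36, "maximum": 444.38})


result = max(33.36, min(444.38, 89.5)) = max(33.36, 89.5) = 89.5
was_clamped = (89.5 != 89.5) = false
Output:
{"result": 89.5, "was_clamped": false}


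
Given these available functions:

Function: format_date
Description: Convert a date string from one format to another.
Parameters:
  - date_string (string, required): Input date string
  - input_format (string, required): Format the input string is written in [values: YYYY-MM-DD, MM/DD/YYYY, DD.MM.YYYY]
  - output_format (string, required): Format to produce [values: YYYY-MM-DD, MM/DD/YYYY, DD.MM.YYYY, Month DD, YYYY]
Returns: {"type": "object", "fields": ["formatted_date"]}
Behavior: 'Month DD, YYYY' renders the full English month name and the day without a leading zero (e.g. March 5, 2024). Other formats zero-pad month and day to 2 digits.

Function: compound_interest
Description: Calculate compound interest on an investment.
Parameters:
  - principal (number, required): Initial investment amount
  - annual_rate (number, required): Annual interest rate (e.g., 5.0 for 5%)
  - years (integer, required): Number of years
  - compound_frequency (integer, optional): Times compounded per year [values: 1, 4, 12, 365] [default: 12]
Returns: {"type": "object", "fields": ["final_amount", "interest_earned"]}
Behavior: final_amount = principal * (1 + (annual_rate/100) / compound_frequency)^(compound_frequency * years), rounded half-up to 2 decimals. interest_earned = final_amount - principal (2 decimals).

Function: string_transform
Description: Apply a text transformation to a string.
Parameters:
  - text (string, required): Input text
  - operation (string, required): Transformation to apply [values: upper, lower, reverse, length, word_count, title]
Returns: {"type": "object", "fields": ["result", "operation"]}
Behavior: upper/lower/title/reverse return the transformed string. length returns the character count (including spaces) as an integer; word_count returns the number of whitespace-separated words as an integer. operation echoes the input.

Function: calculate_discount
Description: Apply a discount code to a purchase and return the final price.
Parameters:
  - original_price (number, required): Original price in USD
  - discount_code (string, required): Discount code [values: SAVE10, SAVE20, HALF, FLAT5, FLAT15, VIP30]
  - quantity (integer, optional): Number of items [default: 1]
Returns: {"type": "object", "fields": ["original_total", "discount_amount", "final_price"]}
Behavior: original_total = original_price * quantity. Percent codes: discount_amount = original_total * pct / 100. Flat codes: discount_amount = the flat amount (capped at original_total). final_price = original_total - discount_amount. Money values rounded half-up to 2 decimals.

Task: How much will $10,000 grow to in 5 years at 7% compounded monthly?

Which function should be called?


The task needs a function whose description is: Calculate compound interest on an investment.
compound_interest


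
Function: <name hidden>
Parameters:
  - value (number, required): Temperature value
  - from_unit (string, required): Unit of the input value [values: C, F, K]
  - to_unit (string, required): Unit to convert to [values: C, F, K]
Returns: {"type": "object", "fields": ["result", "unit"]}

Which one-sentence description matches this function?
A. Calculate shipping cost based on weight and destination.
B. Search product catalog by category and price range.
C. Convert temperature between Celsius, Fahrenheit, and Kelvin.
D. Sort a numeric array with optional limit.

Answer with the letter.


Parameters value, from_unit, to_unit and return ["result", "unit"] fit: Convert temperature between Celsius, Fahrenheit, and Kelvin.
C


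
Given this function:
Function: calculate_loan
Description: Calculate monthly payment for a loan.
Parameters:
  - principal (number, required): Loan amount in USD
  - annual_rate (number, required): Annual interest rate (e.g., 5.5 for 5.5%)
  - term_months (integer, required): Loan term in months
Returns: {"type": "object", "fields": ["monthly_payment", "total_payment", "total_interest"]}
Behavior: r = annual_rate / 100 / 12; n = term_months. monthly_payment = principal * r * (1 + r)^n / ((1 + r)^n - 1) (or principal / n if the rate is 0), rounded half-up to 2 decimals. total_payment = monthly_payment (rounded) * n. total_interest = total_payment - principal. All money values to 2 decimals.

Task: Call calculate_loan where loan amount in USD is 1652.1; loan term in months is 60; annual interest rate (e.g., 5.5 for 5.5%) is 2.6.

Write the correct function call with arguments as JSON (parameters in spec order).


Mapping each described value to its parameter name:
  'Loan amount in USD' -> principal = 1652.1
  'Loan term in months' -> term_months = 60
  'Annual interest rate (e.g., 5.5 for 5.5%)' -> annual_rate = 2.6
calculate_loan({"principal": 1652.1, "annual_rate": 2.6, "term_months": 60})


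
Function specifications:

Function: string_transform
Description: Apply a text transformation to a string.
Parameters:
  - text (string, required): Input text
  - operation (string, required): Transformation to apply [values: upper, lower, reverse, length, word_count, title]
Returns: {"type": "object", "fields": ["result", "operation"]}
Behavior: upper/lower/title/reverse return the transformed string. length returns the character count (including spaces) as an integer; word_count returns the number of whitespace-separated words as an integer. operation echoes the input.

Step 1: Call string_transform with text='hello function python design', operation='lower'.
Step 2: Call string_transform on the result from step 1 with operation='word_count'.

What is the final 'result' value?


Step 1: string_transform(text='hello function python design', operation='lower')
  -> result = 'hello function python design'
Step 2: string_transform(text='hello function python design', operation='word_count')
  words: hello, function, python, design -> 4
  -> result = 4
4


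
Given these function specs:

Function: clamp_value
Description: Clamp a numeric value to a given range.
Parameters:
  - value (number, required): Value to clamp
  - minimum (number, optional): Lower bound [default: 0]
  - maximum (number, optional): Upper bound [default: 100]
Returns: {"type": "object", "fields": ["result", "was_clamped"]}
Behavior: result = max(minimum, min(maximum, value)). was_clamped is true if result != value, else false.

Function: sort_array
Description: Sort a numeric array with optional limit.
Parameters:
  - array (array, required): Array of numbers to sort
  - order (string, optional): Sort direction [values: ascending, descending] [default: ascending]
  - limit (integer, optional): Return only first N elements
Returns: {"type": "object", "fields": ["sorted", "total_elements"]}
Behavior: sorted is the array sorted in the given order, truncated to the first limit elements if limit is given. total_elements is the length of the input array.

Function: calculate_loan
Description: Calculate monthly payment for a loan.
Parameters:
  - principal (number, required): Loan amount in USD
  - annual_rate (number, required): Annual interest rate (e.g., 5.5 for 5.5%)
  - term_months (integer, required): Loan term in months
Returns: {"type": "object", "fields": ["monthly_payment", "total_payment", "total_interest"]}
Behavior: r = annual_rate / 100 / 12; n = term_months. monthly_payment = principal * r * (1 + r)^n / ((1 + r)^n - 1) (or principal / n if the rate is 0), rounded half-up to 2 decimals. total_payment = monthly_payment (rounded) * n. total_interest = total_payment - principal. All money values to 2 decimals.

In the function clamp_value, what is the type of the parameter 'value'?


The clamp_value spec declares:
  - value (number, required): Value to clamp
Type:
number


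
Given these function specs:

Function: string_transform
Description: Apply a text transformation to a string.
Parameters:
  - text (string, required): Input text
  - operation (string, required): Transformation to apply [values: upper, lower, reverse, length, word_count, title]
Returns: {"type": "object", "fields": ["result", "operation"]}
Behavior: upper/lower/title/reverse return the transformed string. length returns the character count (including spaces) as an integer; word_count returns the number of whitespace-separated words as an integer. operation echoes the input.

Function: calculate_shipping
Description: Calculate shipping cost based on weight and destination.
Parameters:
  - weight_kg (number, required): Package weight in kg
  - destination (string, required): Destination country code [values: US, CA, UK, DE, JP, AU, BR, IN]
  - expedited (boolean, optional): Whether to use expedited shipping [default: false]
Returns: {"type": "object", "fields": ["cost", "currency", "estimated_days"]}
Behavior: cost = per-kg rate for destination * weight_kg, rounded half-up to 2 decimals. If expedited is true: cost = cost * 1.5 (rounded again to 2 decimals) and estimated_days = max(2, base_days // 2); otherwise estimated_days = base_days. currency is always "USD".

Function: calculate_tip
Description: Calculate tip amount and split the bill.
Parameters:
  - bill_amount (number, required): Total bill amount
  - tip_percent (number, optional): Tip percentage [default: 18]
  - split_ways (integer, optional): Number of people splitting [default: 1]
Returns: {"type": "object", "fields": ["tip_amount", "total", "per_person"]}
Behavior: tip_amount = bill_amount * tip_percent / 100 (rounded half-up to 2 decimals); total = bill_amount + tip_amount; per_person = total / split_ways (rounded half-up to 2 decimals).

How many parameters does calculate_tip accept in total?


Parameters of calculate_tip: bill_amount (required), tip_percent (optional), split_ways (optional)
Total:
3


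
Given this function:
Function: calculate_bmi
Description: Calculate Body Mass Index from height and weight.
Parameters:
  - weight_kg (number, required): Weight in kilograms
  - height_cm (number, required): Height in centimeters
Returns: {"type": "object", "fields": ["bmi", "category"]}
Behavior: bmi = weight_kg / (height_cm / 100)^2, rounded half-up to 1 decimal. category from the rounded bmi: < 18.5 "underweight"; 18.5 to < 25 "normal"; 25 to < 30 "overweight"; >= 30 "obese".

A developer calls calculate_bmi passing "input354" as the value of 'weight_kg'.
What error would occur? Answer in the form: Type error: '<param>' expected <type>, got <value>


Spec: 'weight_kg' is declared as number; "input354" is a string.
Type error: 'weight_kg' expected number, got "input354"


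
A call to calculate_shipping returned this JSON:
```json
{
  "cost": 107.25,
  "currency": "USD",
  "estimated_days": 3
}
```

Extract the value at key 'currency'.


USD


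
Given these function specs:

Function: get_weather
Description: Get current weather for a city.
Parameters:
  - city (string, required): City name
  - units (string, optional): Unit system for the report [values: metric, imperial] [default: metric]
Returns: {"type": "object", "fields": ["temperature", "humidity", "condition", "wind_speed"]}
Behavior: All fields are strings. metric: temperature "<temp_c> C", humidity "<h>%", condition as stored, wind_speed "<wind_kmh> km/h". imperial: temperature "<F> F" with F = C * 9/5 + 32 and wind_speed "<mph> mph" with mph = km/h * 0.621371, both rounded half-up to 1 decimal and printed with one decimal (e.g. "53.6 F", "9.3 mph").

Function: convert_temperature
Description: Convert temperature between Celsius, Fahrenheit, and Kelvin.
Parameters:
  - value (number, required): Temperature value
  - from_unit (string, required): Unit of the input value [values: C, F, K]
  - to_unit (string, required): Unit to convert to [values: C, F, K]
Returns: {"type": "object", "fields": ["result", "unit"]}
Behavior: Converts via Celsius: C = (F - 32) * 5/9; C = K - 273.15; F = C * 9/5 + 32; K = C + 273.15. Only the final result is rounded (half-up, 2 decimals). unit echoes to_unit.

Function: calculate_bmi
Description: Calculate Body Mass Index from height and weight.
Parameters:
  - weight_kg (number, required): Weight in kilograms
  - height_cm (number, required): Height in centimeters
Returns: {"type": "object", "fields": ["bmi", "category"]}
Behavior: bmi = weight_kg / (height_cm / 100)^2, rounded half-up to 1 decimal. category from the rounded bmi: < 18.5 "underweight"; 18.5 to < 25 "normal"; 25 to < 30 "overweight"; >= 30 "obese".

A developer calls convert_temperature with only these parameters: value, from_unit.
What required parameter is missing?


Required parameters: value, from_unit, to_unit
Provided: value, from_unit
Missing: to_unit
to_unit


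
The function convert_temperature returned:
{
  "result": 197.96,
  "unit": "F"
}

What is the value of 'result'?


197.96


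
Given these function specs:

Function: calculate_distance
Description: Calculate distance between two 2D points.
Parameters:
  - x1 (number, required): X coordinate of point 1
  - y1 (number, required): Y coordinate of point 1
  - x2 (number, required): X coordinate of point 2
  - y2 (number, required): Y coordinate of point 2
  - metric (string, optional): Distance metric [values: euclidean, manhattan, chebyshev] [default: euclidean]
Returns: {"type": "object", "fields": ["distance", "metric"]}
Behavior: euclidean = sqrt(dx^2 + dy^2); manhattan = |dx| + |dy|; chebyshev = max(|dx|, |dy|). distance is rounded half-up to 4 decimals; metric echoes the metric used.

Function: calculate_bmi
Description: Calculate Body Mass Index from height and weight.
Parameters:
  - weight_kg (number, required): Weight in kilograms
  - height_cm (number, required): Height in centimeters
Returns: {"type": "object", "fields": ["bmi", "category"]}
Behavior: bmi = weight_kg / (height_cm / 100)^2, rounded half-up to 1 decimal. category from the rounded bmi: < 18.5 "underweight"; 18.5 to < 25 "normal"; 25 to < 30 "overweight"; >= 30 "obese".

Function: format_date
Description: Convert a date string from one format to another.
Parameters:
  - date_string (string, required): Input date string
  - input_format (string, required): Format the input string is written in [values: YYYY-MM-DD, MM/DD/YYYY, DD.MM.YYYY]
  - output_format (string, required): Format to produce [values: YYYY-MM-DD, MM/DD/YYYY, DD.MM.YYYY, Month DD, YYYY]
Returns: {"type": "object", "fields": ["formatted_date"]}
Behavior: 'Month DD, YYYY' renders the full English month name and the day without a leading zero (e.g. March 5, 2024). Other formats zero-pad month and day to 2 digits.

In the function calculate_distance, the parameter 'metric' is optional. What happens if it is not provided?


The calculate_distance spec declares:
  - metric (string, optional): Distance metric [values: euclidean, manhattan, chebyshev] [default: euclidean]
It defaults to euclidean


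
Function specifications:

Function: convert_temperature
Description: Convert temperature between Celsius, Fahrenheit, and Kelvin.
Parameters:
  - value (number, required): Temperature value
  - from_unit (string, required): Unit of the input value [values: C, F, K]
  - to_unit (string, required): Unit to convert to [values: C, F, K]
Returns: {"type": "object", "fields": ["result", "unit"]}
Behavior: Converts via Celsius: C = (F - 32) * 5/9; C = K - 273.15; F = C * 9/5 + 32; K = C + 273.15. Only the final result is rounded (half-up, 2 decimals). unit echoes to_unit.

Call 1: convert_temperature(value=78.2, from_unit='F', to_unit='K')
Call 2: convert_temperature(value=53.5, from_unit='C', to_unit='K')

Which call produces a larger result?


Call 1:
  To C: (78.2 - 32) * 5/9 = 25.666667
  To K: 25.666667 + 273.15 = 298.816667
  Round to 2 decimals: 298.82
  -> 298.82 K
Call 2:
  Input already in C: 53.5
  To K: 53.5 + 273.15 = 326.65
  Round to 2 decimals: 326.65
  -> 326.65 K
Call 2 (326.65 K)


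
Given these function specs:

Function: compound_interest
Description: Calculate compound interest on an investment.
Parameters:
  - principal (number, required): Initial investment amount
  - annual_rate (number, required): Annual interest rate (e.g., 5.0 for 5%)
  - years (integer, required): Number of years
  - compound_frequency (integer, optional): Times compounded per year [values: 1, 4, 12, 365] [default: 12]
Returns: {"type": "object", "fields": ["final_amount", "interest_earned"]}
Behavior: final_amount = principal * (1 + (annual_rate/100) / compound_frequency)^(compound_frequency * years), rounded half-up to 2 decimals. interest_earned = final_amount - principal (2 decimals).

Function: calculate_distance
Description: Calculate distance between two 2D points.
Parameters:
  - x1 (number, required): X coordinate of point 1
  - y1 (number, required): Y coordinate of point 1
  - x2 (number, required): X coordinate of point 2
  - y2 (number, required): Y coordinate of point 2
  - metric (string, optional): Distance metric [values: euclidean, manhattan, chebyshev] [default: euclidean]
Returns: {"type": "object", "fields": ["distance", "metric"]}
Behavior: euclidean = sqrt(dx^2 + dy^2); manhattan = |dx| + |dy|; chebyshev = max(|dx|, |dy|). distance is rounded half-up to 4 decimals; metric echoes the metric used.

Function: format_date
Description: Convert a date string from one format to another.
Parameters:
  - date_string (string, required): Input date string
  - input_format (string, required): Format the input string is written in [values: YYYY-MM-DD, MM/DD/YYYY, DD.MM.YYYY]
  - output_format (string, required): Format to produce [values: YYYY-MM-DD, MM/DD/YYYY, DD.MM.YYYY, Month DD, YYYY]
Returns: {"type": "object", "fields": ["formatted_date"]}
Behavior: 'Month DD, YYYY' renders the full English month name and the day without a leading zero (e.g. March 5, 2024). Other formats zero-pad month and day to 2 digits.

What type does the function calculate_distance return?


The calculate_distance spec declares Returns: {"type": "object", "fields": ["distance", "metric"]}
Type:
object
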